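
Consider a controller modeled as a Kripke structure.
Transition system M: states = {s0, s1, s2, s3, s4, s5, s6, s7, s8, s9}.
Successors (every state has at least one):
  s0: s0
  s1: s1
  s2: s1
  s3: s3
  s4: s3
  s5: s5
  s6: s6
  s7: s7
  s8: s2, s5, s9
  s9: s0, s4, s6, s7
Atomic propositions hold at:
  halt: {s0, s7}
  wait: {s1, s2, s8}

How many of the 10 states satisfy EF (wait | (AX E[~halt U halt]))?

Sat(~halt) = {s1, s2, s3, s4, s5, s6, s8, s9}
E[~halt U halt]: least fixpoint, start Z0 = Sat(halt) = {s0, s7}, add states in Sat(~halt) with some successor in Z. Z1 = {s0, s7, s9}; Z2 = {s0, s7, s8, s9}; fixed.
Sat(E[~halt U halt]) = {s0, s7, s8, s9}
Sat(AX E[~halt U halt]) = {s : every successor in {s0, s7, s8, s9}} = {s0, s7}
Sat(wait | (AX E[~halt U halt])) = {s0, s1, s2, s7, s8}
EF (wait | (AX E[~halt U halt])): least fixpoint, start Z0 = {s0, s1, s2, s7, s8}, add states with some successor in Z. Z1 = {s0, s1, s2, s7, s8, s9}; fixed.
Sat(EF (wait | (AX E[~halt U halt]))) = {s0, s1, s2, s7, s8, s9}
|Sat(EF (wait | (AX E[~halt U halt])))| = |{s0, s1, s2, s7, s8, s9}| = 6.

6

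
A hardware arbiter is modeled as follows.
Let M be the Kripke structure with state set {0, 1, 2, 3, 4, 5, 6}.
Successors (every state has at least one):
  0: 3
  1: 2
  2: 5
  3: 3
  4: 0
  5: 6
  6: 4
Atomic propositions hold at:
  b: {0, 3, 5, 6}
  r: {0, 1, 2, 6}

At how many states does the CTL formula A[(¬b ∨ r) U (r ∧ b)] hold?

3

Sat(¬b) = {1, 2, 4}
Sat(¬b ∨ r) = {0, 1, 2, 4, 6}
Sat(r ∧ b) = {0, 6}
A[(¬b ∨ r) U (r ∧ b)]: least fixpoint, start Z0 = Sat((r ∧ b)) = {0, 6}, add states in Sat(¬b ∨ r) with every successor in Z. Z1 = {0, 4, 6}; fixed.
Sat(A[(¬b ∨ r) U (r ∧ b)]) = {0, 4, 6}
|Sat(A[(¬b ∨ r) U (r ∧ b)])| = |{0, 4, 6}| = 3.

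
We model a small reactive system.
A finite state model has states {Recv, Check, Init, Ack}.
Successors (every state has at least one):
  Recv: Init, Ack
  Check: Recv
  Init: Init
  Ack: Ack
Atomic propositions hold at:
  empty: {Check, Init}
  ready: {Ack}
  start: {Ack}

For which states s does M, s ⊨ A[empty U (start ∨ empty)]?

Sat(start ∨ empty) = {Check, Init, Ack}
A[empty U (start ∨ empty)]: least fixpoint, start Z0 = Sat((start ∨ empty)) = {Check, Init, Ack}, add states in Sat(empty) with every successor in Z. Already a fixed point.
Sat(A[empty U (start ∨ empty)]) = {Check, Init, Ack}

{Check, Init, Ack}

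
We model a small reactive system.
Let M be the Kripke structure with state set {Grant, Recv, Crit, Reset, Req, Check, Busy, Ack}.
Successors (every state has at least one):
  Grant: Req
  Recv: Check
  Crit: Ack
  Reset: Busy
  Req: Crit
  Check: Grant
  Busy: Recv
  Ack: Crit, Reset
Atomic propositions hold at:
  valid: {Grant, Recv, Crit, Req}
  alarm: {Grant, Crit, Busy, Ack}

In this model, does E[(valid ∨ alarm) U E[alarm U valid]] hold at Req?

Sat(valid ∨ alarm) = {Grant, Recv, Crit, Req, Busy, Ack}
E[alarm U valid]: least fixpoint, start Z0 = Sat(valid) = {Grant, Recv, Crit, Req}, add states in Sat(alarm) with some successor in Z. Z1 = {Grant, Recv, Crit, Req, Busy, Ack}; fixed.
Sat(E[alarm U valid]) = {Grant, Recv, Crit, Req, Busy, Ack}
E[(valid ∨ alarm) U E[alarm U valid]]: least fixpoint, start Z0 = Sat(E[alarm U valid]) = {Grant, Recv, Crit, Req, Busy, Ack}, add states in Sat(valid ∨ alarm) with some successor in Z. Already a fixed point.
Sat(E[(valid ∨ alarm) U E[alarm U valid]]) = {Grant, Recv, Crit, Req, Busy, Ack}
Req ∈ Sat(E[(valid ∨ alarm) U E[alarm U valid]]) = {Grant, Recv, Crit, Req, Busy, Ack}, so the formula holds at Req.

Yes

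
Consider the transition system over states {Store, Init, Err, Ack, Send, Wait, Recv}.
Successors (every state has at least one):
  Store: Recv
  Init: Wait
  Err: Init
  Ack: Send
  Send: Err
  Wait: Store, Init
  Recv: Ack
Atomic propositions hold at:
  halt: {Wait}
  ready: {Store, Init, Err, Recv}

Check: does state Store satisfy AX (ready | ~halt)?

Yes

Sat(~halt) = {Store, Init, Err, Ack, Send, Recv}
Sat(ready | ~halt) = {Store, Init, Err, Ack, Send, Recv}
Sat(AX (ready | ~halt)) = {s : every successor in {Store, Init, Err, Ack, Send, Recv}} = {Store, Err, Ack, Send, Wait, Recv}
Store ∈ Sat(AX (ready | ~halt)) = {Store, Err, Ack, Send, Wait, Recv}, so the formula holds at Store.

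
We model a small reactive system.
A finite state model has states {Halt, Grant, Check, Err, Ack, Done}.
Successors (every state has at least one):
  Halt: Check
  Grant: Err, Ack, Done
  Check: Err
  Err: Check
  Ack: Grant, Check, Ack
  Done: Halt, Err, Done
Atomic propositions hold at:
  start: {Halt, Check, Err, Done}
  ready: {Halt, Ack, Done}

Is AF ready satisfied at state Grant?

AF ready: least fixpoint, start Z0 = {Halt, Ack, Done}, add states with every successor in Z. Already a fixed point.
Sat(AF ready) = {Halt, Ack, Done}
Grant ∉ Sat(AF ready) = {Halt, Ack, Done}, so the formula does not hold at Grant.

No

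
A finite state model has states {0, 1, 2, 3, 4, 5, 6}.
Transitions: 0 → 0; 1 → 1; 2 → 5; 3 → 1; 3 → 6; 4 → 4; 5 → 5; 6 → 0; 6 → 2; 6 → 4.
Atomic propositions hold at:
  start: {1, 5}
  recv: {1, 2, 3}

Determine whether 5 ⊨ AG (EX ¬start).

Sat(¬start) = {0, 2, 3, 4, 6}
Sat(EX ¬start) = {s : some successor in {0, 2, 3, 4, 6}} = {0, 3, 4, 6}
AG (EX ¬start): greatest fixpoint, start Z0 = {0, 3, 4, 6}, keep only states in Sat with every successor in Z. Z1 = {0, 4}; fixed.
Sat(AG (EX ¬start)) = {0, 4}
5 ∉ Sat(AG (EX ¬start)) = {0, 4}, so the formula does not hold at 5.

No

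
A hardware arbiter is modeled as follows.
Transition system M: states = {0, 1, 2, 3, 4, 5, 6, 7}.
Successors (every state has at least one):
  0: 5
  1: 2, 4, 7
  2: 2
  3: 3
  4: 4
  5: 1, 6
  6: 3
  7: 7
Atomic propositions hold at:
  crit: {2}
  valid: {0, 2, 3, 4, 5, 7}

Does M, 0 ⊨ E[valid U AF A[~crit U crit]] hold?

Sat(~crit) = {0, 1, 3, 4, 5, 6, 7}
A[~crit U crit]: least fixpoint, start Z0 = Sat(crit) = {2}, add states in Sat(~crit) with every successor in Z. Already a fixed point.
Sat(A[~crit U crit]) = {2}
AF A[~crit U crit]: least fixpoint, start Z0 = {2}, add states with every successor in Z. Already a fixed point.
Sat(AF A[~crit U crit]) = {2}
E[valid U AF A[~crit U crit]]: least fixpoint, start Z0 = Sat(AF A[~crit U crit]) = {2}, add states in Sat(valid) with some successor in Z. Already a fixed point.
Sat(E[valid U AF A[~crit U crit]]) = {2}
0 ∉ Sat(E[valid U AF A[~crit U crit]]) = {2}, so the formula does not hold at 0.

No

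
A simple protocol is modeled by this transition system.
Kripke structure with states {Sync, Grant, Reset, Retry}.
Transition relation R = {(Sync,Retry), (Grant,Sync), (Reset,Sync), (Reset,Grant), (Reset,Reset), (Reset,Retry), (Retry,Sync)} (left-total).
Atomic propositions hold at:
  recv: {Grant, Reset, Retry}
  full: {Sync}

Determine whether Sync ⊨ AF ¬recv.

Yes

Sat(¬recv) = {Sync}
AF ¬recv: least fixpoint, start Z0 = {Sync}, add states with every successor in Z. Z1 = {Sync, Grant, Retry}; fixed.
Sat(AF ¬recv) = {Sync, Grant, Retry}
Sync ∈ Sat(AF ¬recv) = {Sync, Grant, Retry}, so the formula holds at Sync.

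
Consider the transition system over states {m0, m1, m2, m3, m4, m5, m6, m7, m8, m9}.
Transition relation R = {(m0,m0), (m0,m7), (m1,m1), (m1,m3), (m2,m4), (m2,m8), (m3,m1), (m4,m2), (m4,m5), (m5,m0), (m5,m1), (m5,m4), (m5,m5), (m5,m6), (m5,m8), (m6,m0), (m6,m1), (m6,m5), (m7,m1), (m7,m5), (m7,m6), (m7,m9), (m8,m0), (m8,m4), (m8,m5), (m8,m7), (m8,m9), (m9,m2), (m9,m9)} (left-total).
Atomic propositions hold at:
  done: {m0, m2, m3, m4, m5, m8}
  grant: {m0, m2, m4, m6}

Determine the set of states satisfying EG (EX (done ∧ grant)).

{m0, m2, m4, m5, m6, m8, m9}

Sat(done ∧ grant) = {m0, m2, m4}
Sat(EX (done ∧ grant)) = {s : some successor in {m0, m2, m4}} = {m0, m2, m4, m5, m6, m8, m9}
EG (EX (done ∧ grant)): greatest fixpoint, start Z0 = {m0, m2, m4, m5, m6, m8, m9}, keep only states in Sat with some successor in Z. Already a fixed point.
Sat(EG (EX (done ∧ grant))) = {m0, m2, m4, m5, m6, m8, m9}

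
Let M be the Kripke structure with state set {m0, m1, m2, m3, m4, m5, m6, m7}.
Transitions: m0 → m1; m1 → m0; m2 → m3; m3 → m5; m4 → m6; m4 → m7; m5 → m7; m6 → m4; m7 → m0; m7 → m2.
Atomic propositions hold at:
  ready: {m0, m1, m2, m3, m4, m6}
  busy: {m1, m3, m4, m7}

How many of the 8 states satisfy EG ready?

4

EG ready: greatest fixpoint, start Z0 = {m0, m1, m2, m3, m4, m6}, keep only states in Sat with some successor in Z. Z1 = {m0, m1, m2, m4, m6}; Z2 = {m0, m1, m4, m6}; fixed.
Sat(EG ready) = {m0, m1, m4, m6}
|Sat(EG ready)| = |{m0, m1, m4, m6}| = 4.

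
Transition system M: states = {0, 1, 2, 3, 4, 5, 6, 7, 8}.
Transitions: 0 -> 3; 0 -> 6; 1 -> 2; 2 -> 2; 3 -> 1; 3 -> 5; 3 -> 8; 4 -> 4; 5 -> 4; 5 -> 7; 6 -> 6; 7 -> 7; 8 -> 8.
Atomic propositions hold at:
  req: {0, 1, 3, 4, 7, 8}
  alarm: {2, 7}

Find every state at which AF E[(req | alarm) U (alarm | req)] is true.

Sat(req | alarm) = {0, 1, 2, 3, 4, 7, 8}
Sat(alarm | req) = {0, 1, 2, 3, 4, 7, 8}
E[(req | alarm) U (alarm | req)]: least fixpoint, start Z0 = Sat((alarm | req)) = {0, 1, 2, 3, 4, 7, 8}, add states in Sat(req | alarm) with some successor in Z. Already a fixed point.
Sat(E[(req | alarm) U (alarm | req)]) = {0, 1, 2, 3, 4, 7, 8}
AF E[(req | alarm) U (alarm | req)]: least fixpoint, start Z0 = {0, 1, 2, 3, 4, 7, 8}, add states with every successor in Z. Z1 = {0, 1, 2, 3, 4, 5, 7, 8}; fixed.
Sat(AF E[(req | alarm) U (alarm | req)]) = {0, 1, 2, 3, 4, 5, 7, 8}

{0, 1, 2, 3, 4, 5, 7, 8}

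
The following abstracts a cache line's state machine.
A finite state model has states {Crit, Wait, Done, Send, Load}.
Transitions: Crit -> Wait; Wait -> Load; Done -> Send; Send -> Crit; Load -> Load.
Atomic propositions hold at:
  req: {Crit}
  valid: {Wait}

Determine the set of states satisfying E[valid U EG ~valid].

Sat(~valid) = {Crit, Done, Send, Load}
EG ~valid: greatest fixpoint, start Z0 = {Crit, Done, Send, Load}, keep only states in Sat with some successor in Z. Z1 = {Done, Send, Load}; Z2 = {Done, Load}; Z3 = {Load}; fixed.
Sat(EG ~valid) = {Load}
E[valid U EG ~valid]: least fixpoint, start Z0 = Sat(EG ~valid) = {Load}, add states in Sat(valid) with some successor in Z. Z1 = {Wait, Load}; fixed.
Sat(E[valid U EG ~valid]) = {Wait, Load}

{Wait, Load}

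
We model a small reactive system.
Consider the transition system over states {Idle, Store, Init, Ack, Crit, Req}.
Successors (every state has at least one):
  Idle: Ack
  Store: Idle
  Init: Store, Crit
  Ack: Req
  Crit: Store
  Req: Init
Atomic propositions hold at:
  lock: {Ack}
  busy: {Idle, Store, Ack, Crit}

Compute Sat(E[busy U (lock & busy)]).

Sat(lock & busy) = {Ack}
E[busy U (lock & busy)]: least fixpoint, start Z0 = Sat((lock & busy)) = {Ack}, add states in Sat(busy) with some successor in Z. Z1 = {Idle, Ack}; Z2 = {Idle, Store, Ack}; Z3 = {Idle, Store, Ack, Crit}; fixed.
Sat(E[busy U (lock & busy)]) = {Idle, Store, Ack, Crit}

{Idle, Store, Ack, Crit}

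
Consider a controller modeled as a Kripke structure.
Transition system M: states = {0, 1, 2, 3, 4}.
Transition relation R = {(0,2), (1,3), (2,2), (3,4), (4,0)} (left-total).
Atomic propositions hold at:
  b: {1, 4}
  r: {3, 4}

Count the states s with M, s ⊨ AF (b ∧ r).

Sat(b ∧ r) = {4}
AF (b ∧ r): least fixpoint, start Z0 = {4}, add states with every successor in Z. Z1 = {3, 4}; Z2 = {1, 3, 4}; fixed.
Sat(AF (b ∧ r)) = {1, 3, 4}
|Sat(AF (b ∧ r))| = |{1, 3, 4}| = 3.

3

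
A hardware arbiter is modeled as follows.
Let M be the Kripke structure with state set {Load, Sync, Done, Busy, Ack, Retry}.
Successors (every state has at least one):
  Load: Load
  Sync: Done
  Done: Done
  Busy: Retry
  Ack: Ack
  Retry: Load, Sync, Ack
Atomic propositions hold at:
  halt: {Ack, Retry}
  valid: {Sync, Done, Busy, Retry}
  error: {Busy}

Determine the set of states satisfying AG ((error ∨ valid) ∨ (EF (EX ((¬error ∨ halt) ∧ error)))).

Sat(error ∨ valid) = {Sync, Done, Busy, Retry}
Sat(¬error) = {Load, Sync, Done, Ack, Retry}
Sat(¬error ∨ halt) = {Load, Sync, Done, Ack, Retry}
Sat((¬error ∨ halt) ∧ error) = ∅
Sat(EX ((¬error ∨ halt) ∧ error)) = {s : some successor in ∅} = ∅
EF (EX ((¬error ∨ halt) ∧ error)): least fixpoint, start Z0 = ∅, add states with some successor in Z. Already a fixed point.
Sat(EF (EX ((¬error ∨ halt) ∧ error))) = ∅
Sat((error ∨ valid) ∨ (EF (EX ((¬error ∨ halt) ∧ error)))) = {Sync, Done, Busy, Retry}
AG ((error ∨ valid) ∨ (EF (EX ((¬error ∨ halt) ∧ error)))): greatest fixpoint, start Z0 = {Sync, Done, Busy, Retry}, keep only states in Sat with every successor in Z. Z1 = {Sync, Done, Busy}; Z2 = {Sync, Done}; fixed.
Sat(AG ((error ∨ valid) ∨ (EF (EX ((¬error ∨ halt) ∧ error))))) = {Sync, Done}

{Sync, Done}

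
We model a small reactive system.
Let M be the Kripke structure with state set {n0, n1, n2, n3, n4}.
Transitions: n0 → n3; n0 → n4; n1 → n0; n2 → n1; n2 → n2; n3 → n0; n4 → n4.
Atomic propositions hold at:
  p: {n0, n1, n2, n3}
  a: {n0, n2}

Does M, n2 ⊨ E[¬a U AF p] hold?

Sat(¬a) = {n1, n3, n4}
AF p: least fixpoint, start Z0 = {n0, n1, n2, n3}, add states with every successor in Z. Already a fixed point.
Sat(AF p) = {n0, n1, n2, n3}
E[¬a U AF p]: least fixpoint, start Z0 = Sat(AF p) = {n0, n1, n2, n3}, add states in Sat(¬a) with some successor in Z. Already a fixed point.
Sat(E[¬a U AF p]) = {n0, n1, n2, n3}
n2 ∈ Sat(E[¬a U AF p]) = {n0, n1, n2, n3}, so the formula holds at n2.

Yes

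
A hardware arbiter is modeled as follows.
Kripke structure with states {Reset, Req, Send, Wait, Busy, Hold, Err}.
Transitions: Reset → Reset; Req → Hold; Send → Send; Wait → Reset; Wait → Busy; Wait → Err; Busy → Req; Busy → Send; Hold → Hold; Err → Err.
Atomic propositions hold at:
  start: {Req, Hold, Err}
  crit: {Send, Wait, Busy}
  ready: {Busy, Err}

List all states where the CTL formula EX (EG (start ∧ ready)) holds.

Sat(start ∧ ready) = {Err}
EG (start ∧ ready): greatest fixpoint, start Z0 = {Err}, keep only states in Sat with some successor in Z. Already a fixed point.
Sat(EG (start ∧ ready)) = {Err}
Sat(EX (EG (start ∧ ready))) = {s : some successor in {Err}} = {Wait, Err}

{Wait, Err}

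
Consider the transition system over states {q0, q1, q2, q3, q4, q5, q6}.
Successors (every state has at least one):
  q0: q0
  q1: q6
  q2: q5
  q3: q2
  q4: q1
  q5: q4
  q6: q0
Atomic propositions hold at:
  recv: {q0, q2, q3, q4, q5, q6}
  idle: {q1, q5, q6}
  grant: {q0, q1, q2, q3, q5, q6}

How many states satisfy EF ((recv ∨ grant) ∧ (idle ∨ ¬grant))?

6

Sat(recv ∨ grant) = {q0, q1, q2, q3, q4, q5, q6}
Sat(¬grant) = {q4}
Sat(idle ∨ ¬grant) = {q1, q4, q5, q6}
Sat((recv ∨ grant) ∧ (idle ∨ ¬grant)) = {q1, q4, q5, q6}
EF ((recv ∨ grant) ∧ (idle ∨ ¬grant)): least fixpoint, start Z0 = {q1, q4, q5, q6}, add states with some successor in Z. Z1 = {q1, q2, q4, q5, q6}; Z2 = {q1, q2, q3, q4, q5, q6}; fixed.
Sat(EF ((recv ∨ grant) ∧ (idle ∨ ¬grant))) = {q1, q2, q3, q4, q5, q6}
|Sat(EF ((recv ∨ grant) ∧ (idle ∨ ¬grant)))| = |{q1, q2, q3, q4, q5, q6}| = 6.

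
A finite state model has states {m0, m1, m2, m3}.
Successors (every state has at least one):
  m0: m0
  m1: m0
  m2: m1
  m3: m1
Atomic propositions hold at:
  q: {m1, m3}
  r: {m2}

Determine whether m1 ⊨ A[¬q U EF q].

Yes

Sat(¬q) = {m0, m2}
EF q: least fixpoint, start Z0 = {m1, m3}, add states with some successor in Z. Z1 = {m1, m2, m3}; fixed.
Sat(EF q) = {m1, m2, m3}
A[¬q U EF q]: least fixpoint, start Z0 = Sat(EF q) = {m1, m2, m3}, add states in Sat(¬q) with every successor in Z. Already a fixed point.
Sat(A[¬q U EF q]) = {m1, m2, m3}
m1 ∈ Sat(A[¬q U EF q]) = {m1, m2, m3}, so the formula holds at m1.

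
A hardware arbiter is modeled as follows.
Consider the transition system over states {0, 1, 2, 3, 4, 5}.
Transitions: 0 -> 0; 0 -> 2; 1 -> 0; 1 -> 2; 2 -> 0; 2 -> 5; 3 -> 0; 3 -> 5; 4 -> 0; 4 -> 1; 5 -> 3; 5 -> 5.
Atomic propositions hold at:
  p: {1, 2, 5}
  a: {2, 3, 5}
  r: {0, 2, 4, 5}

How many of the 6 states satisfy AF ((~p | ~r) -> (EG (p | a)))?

4

Sat(~p) = {0, 3, 4}
Sat(~r) = {1, 3}
Sat(~p | ~r) = {0, 1, 3, 4}
Sat(p | a) = {1, 2, 3, 5}
EG (p | a): greatest fixpoint, start Z0 = {1, 2, 3, 5}, keep only states in Sat with some successor in Z. Already a fixed point.
Sat(EG (p | a)) = {1, 2, 3, 5}
Sat((~p | ~r) -> (EG (p | a))) = {1, 2, 3, 5}
AF ((~p | ~r) -> (EG (p | a))): least fixpoint, start Z0 = {1, 2, 3, 5}, add states with every successor in Z. Already a fixed point.
Sat(AF ((~p | ~r) -> (EG (p | a)))) = {1, 2, 3, 5}
|Sat(AF ((~p | ~r) -> (EG (p | a))))| = |{1, 2, 3, 5}| = 4.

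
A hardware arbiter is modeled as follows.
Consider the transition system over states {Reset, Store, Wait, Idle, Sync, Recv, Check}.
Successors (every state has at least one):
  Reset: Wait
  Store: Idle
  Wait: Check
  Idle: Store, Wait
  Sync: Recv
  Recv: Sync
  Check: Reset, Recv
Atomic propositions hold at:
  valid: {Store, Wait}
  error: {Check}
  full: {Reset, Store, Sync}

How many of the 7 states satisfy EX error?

Sat(EX error) = {s : some successor in {Check}} = {Wait}
|Sat(EX error)| = |{Wait}| = 1.

1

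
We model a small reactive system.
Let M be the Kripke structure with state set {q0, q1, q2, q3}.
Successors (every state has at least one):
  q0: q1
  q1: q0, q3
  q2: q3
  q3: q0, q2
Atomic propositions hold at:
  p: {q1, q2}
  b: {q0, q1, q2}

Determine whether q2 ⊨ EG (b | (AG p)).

AG p: greatest fixpoint, start Z0 = {q1, q2}, keep only states in Sat with every successor in Z. Z1 = ∅; fixed.
Sat(AG p) = ∅
Sat(b | (AG p)) = {q0, q1, q2}
EG (b | (AG p)): greatest fixpoint, start Z0 = {q0, q1, q2}, keep only states in Sat with some successor in Z. Z1 = {q0, q1}; fixed.
Sat(EG (b | (AG p))) = {q0, q1}
q2 ∉ Sat(EG (b | (AG p))) = {q0, q1}, so the formula does not hold at q2.

No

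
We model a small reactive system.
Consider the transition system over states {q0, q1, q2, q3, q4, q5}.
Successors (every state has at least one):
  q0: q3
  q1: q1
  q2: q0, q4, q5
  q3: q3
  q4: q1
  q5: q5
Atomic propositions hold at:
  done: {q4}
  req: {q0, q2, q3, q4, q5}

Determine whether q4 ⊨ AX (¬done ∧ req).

Sat(¬done) = {q0, q1, q2, q3, q5}
Sat(¬done ∧ req) = {q0, q2, q3, q5}
Sat(AX (¬done ∧ req)) = {s : every successor in {q0, q2, q3, q5}} = {q0, q3, q5}
q4 ∉ Sat(AX (¬done ∧ req)) = {q0, q3, q5}, so the formula does not hold at q4.

No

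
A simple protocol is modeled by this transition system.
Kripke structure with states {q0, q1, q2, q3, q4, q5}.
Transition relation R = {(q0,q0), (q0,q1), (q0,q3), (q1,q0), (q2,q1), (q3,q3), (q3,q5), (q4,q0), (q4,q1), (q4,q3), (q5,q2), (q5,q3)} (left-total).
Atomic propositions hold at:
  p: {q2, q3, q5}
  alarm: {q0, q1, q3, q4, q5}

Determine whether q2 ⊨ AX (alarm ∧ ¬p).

Sat(¬p) = {q0, q1, q4}
Sat(alarm ∧ ¬p) = {q0, q1, q4}
Sat(AX (alarm ∧ ¬p)) = {s : every successor in {q0, q1, q4}} = {q1, q2}
q2 ∈ Sat(AX (alarm ∧ ¬p)) = {q1, q2}, so the formula holds at q2.

Yes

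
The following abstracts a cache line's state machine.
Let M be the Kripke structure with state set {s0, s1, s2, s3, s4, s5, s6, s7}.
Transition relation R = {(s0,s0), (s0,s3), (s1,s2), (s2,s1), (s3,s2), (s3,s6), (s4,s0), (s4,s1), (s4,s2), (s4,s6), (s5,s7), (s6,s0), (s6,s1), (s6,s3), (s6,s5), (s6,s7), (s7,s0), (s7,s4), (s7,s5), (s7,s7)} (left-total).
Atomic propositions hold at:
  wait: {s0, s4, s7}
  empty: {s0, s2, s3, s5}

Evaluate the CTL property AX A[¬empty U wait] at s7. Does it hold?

Sat(¬empty) = {s1, s4, s6, s7}
A[¬empty U wait]: least fixpoint, start Z0 = Sat(wait) = {s0, s4, s7}, add states in Sat(¬empty) with every successor in Z. Already a fixed point.
Sat(A[¬empty U wait]) = {s0, s4, s7}
Sat(AX A[¬empty U wait]) = {s : every successor in {s0, s4, s7}} = {s5}
s7 ∉ Sat(AX A[¬empty U wait]) = {s5}, so the formula does not hold at s7.

No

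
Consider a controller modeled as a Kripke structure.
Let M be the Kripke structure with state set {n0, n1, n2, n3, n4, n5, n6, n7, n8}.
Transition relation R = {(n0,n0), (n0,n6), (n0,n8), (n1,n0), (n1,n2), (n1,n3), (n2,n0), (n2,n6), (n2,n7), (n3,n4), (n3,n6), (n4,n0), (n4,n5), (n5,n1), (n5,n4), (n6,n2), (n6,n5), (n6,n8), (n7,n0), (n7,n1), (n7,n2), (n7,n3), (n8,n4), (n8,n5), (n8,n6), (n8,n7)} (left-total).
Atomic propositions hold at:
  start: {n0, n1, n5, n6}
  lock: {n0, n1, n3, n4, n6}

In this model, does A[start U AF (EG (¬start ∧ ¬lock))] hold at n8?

Yes

Sat(¬start) = {n2, n3, n4, n7, n8}
Sat(¬lock) = {n2, n5, n7, n8}
Sat(¬start ∧ ¬lock) = {n2, n7, n8}
EG (¬start ∧ ¬lock): greatest fixpoint, start Z0 = {n2, n7, n8}, keep only states in Sat with some successor in Z. Already a fixed point.
Sat(EG (¬start ∧ ¬lock)) = {n2, n7, n8}
AF (EG (¬start ∧ ¬lock)): least fixpoint, start Z0 = {n2, n7, n8}, add states with every successor in Z. Already a fixed point.
Sat(AF (EG (¬start ∧ ¬lock))) = {n2, n7, n8}
A[start U AF (EG (¬start ∧ ¬lock))]: least fixpoint, start Z0 = Sat(AF (EG (¬start ∧ ¬lock))) = {n2, n7, n8}, add states in Sat(start) with every successor in Z. Already a fixed point.
Sat(A[start U AF (EG (¬start ∧ ¬lock))]) = {n2, n7, n8}
n8 ∈ Sat(A[start U AF (EG (¬start ∧ ¬lock))]) = {n2, n7, n8}, so the formula holds at n8.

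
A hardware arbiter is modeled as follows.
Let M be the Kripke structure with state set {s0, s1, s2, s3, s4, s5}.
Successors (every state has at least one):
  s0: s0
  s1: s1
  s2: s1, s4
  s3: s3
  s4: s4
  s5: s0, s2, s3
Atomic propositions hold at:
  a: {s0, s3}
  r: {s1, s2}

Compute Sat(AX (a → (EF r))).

{s1, s2, s4}

EF r: least fixpoint, start Z0 = {s1, s2}, add states with some successor in Z. Z1 = {s1, s2, s5}; fixed.
Sat(EF r) = {s1, s2, s5}
Sat(a → (EF r)) = {s1, s2, s4, s5}
Sat(AX (a → (EF r))) = {s : every successor in {s1, s2, s4, s5}} = {s1, s2, s4}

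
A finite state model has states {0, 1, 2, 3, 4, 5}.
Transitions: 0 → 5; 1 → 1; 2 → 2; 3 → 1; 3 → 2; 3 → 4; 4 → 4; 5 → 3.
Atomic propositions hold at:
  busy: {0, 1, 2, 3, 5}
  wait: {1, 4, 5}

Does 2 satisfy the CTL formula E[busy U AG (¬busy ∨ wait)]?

No

Sat(¬busy) = {4}
Sat(¬busy ∨ wait) = {1, 4, 5}
AG (¬busy ∨ wait): greatest fixpoint, start Z0 = {1, 4, 5}, keep only states in Sat with every successor in Z. Z1 = {1, 4}; fixed.
Sat(AG (¬busy ∨ wait)) = {1, 4}
E[busy U AG (¬busy ∨ wait)]: least fixpoint, start Z0 = Sat(AG (¬busy ∨ wait)) = {1, 4}, add states in Sat(busy) with some successor in Z. Z1 = {1, 3, 4}; Z2 = {1, 3, 4, 5}; Z3 = {0, 1, 3, 4, 5}; fixed.
Sat(E[busy U AG (¬busy ∨ wait)]) = {0, 1, 3, 4, 5}
2 ∉ Sat(E[busy U AG (¬busy ∨ wait)]) = {0, 1, 3, 4, 5}, so the formula does not hold at 2.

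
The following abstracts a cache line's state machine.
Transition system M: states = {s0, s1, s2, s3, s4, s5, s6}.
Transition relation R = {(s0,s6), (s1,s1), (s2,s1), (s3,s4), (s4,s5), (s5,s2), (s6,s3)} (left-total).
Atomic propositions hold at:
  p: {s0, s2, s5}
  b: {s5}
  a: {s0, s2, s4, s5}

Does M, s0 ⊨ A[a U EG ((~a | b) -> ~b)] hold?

No

Sat(~a) = {s1, s3, s6}
Sat(~a | b) = {s1, s3, s5, s6}
Sat(~b) = {s0, s1, s2, s3, s4, s6}
Sat((~a | b) -> ~b) = {s0, s1, s2, s3, s4, s6}
EG ((~a | b) -> ~b): greatest fixpoint, start Z0 = {s0, s1, s2, s3, s4, s6}, keep only states in Sat with some successor in Z. Z1 = {s0, s1, s2, s3, s6}; Z2 = {s0, s1, s2, s6}; Z3 = {s0, s1, s2}; Z4 = {s1, s2}; fixed.
Sat(EG ((~a | b) -> ~b)) = {s1, s2}
A[a U EG ((~a | b) -> ~b)]: least fixpoint, start Z0 = Sat(EG ((~a | b) -> ~b)) = {s1, s2}, add states in Sat(a) with every successor in Z. Z1 = {s1, s2, s5}; Z2 = {s1, s2, s4, s5}; fixed.
Sat(A[a U EG ((~a | b) -> ~b)]) = {s1, s2, s4, s5}
s0 ∉ Sat(A[a U EG ((~a | b) -> ~b)]) = {s1, s2, s4, s5}, so the formula does not hold at s0.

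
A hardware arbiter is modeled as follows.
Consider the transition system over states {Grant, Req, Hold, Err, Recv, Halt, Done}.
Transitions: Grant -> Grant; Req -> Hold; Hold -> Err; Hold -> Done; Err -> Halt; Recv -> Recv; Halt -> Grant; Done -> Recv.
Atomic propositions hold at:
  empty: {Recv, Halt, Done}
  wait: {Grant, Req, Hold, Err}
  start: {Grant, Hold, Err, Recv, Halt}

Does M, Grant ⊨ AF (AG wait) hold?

AG wait: greatest fixpoint, start Z0 = {Grant, Req, Hold, Err}, keep only states in Sat with every successor in Z. Z1 = {Grant, Req}; Z2 = {Grant}; fixed.
Sat(AG wait) = {Grant}
AF (AG wait): least fixpoint, start Z0 = {Grant}, add states with every successor in Z. Z1 = {Grant, Halt}; Z2 = {Grant, Err, Halt}; fixed.
Sat(AF (AG wait)) = {Grant, Err, Halt}
Grant ∈ Sat(AF (AG wait)) = {Grant, Err, Halt}, so the formula holds at Grant.

Yes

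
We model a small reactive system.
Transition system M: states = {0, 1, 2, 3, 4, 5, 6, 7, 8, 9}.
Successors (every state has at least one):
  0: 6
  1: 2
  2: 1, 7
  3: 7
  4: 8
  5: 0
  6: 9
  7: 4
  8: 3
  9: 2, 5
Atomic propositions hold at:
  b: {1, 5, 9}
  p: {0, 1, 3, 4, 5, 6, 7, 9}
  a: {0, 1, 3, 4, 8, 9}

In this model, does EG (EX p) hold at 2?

Sat(EX p) = {s : some successor in {0, 1, 3, 4, 5, 6, 7, 9}} = {0, 2, 3, 5, 6, 7, 8, 9}
EG (EX p): greatest fixpoint, start Z0 = {0, 2, 3, 5, 6, 7, 8, 9}, keep only states in Sat with some successor in Z. Z1 = {0, 2, 3, 5, 6, 8, 9}; Z2 = {0, 5, 6, 8, 9}; Z3 = {0, 5, 6, 9}; fixed.
Sat(EG (EX p)) = {0, 5, 6, 9}
2 ∉ Sat(EG (EX p)) = {0, 5, 6, 9}, so the formula does not hold at 2.

No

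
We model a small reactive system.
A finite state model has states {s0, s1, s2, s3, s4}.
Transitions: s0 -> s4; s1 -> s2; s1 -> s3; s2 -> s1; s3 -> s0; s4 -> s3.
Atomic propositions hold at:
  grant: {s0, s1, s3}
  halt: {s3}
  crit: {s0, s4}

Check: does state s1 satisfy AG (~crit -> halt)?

No

Sat(~crit) = {s1, s2, s3}
Sat(~crit -> halt) = {s0, s3, s4}
AG (~crit -> halt): greatest fixpoint, start Z0 = {s0, s3, s4}, keep only states in Sat with every successor in Z. Already a fixed point.
Sat(AG (~crit -> halt)) = {s0, s3, s4}
s1 ∉ Sat(AG (~crit -> halt)) = {s0, s3, s4}, so the formula does not hold at s1.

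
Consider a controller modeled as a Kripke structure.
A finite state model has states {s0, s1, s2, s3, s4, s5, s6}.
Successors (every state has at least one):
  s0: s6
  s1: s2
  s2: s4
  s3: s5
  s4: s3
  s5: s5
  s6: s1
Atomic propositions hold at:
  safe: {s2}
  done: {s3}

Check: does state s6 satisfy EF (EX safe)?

Sat(EX safe) = {s : some successor in {s2}} = {s1}
EF (EX safe): least fixpoint, start Z0 = {s1}, add states with some successor in Z. Z1 = {s1, s6}; Z2 = {s0, s1, s6}; fixed.
Sat(EF (EX safe)) = {s0, s1, s6}
s6 ∈ Sat(EF (EX safe)) = {s0, s1, s6}, so the formula holds at s6.

Yes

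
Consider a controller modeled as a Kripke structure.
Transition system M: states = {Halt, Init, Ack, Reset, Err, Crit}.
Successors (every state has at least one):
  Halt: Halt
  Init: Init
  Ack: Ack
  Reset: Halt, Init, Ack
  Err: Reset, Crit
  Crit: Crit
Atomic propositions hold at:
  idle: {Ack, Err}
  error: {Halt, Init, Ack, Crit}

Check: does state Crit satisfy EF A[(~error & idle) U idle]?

Sat(~error) = {Reset, Err}
Sat(~error & idle) = {Err}
A[(~error & idle) U idle]: least fixpoint, start Z0 = Sat(idle) = {Ack, Err}, add states in Sat(~error & idle) with every successor in Z. Already a fixed point.
Sat(A[(~error & idle) U idle]) = {Ack, Err}
EF A[(~error & idle) U idle]: least fixpoint, start Z0 = {Ack, Err}, add states with some successor in Z. Z1 = {Ack, Reset, Err}; fixed.
Sat(EF A[(~error & idle) U idle]) = {Ack, Reset, Err}
Crit ∉ Sat(EF A[(~error & idle) U idle]) = {Ack, Reset, Err}, so the formula does not hold at Crit.

No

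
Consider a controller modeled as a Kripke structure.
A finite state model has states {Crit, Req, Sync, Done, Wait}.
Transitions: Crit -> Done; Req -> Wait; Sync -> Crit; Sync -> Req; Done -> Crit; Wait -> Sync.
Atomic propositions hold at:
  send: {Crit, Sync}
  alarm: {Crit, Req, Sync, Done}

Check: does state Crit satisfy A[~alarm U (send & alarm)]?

Yes

Sat(~alarm) = {Wait}
Sat(send & alarm) = {Crit, Sync}
A[~alarm U (send & alarm)]: least fixpoint, start Z0 = Sat((send & alarm)) = {Crit, Sync}, add states in Sat(~alarm) with every successor in Z. Z1 = {Crit, Sync, Wait}; fixed.
Sat(A[~alarm U (send & alarm)]) = {Crit, Sync, Wait}
Crit ∈ Sat(A[~alarm U (send & alarm)]) = {Crit, Sync, Wait}, so the formula holds at Crit.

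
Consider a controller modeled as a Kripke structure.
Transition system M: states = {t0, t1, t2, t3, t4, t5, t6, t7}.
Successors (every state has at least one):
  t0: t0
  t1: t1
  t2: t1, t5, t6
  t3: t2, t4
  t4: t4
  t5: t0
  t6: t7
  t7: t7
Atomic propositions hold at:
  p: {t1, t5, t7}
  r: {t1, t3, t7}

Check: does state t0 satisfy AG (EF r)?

EF r: least fixpoint, start Z0 = {t1, t3, t7}, add states with some successor in Z. Z1 = {t1, t2, t3, t6, t7}; fixed.
Sat(EF r) = {t1, t2, t3, t6, t7}
AG (EF r): greatest fixpoint, start Z0 = {t1, t2, t3, t6, t7}, keep only states in Sat with every successor in Z. Z1 = {t1, t6, t7}; fixed.
Sat(AG (EF r)) = {t1, t6, t7}
t0 ∉ Sat(AG (EF r)) = {t1, t6, t7}, so the formula does not hold at t0.

No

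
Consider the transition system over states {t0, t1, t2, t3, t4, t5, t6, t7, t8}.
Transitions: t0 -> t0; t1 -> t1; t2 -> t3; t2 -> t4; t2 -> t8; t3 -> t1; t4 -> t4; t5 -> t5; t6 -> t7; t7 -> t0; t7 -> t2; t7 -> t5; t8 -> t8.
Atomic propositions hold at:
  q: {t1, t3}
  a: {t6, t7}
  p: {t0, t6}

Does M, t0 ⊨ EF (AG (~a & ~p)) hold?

Sat(~a) = {t0, t1, t2, t3, t4, t5, t8}
Sat(~p) = {t1, t2, t3, t4, t5, t7, t8}
Sat(~a & ~p) = {t1, t2, t3, t4, t5, t8}
AG (~a & ~p): greatest fixpoint, start Z0 = {t1, t2, t3, t4, t5, t8}, keep only states in Sat with every successor in Z. Already a fixed point.
Sat(AG (~a & ~p)) = {t1, t2, t3, t4, t5, t8}
EF (AG (~a & ~p)): least fixpoint, start Z0 = {t1, t2, t3, t4, t5, t8}, add states with some successor in Z. Z1 = {t1, t2, t3, t4, t5, t7, t8}; Z2 = {t1, t2, t3, t4, t5, t6, t7, t8}; fixed.
Sat(EF (AG (~a & ~p))) = {t1, t2, t3, t4, t5, t6, t7, t8}
t0 ∉ Sat(EF (AG (~a & ~p))) = {t1, t2, t3, t4, t5, t6, t7, t8}, so the formula does not hold at t0.

No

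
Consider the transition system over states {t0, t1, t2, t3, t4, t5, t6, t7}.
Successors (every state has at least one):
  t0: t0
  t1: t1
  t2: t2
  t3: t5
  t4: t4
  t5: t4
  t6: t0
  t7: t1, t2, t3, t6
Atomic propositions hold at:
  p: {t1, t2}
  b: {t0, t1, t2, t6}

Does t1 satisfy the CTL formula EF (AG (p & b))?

Sat(p & b) = {t1, t2}
AG (p & b): greatest fixpoint, start Z0 = {t1, t2}, keep only states in Sat with every successor in Z. Already a fixed point.
Sat(AG (p & b)) = {t1, t2}
EF (AG (p & b)): least fixpoint, start Z0 = {t1, t2}, add states with some successor in Z. Z1 = {t1, t2, t7}; fixed.
Sat(EF (AG (p & b))) = {t1, t2, t7}
t1 ∈ Sat(EF (AG (p & b))) = {t1, t2, t7}, so the formula holds at t1.

Yes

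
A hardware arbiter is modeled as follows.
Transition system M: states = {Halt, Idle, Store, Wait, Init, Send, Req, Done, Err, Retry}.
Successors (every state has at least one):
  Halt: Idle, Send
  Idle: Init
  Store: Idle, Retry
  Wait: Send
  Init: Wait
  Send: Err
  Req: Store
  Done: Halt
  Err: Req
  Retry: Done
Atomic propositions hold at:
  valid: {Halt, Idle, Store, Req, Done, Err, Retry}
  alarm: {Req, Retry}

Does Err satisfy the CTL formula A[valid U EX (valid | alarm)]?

Sat(valid | alarm) = {Halt, Idle, Store, Req, Done, Err, Retry}
Sat(EX (valid | alarm)) = {s : some successor in {Halt, Idle, Store, Req, Done, Err, Retry}} = {Halt, Store, Send, Req, Done, Err, Retry}
A[valid U EX (valid | alarm)]: least fixpoint, start Z0 = Sat(EX (valid | alarm)) = {Halt, Store, Send, Req, Done, Err, Retry}, add states in Sat(valid) with every successor in Z. Already a fixed point.
Sat(A[valid U EX (valid | alarm)]) = {Halt, Store, Send, Req, Done, Err, Retry}
Err ∈ Sat(A[valid U EX (valid | alarm)]) = {Halt, Store, Send, Req, Done, Err, Retry}, so the formula holds at Err.

Yes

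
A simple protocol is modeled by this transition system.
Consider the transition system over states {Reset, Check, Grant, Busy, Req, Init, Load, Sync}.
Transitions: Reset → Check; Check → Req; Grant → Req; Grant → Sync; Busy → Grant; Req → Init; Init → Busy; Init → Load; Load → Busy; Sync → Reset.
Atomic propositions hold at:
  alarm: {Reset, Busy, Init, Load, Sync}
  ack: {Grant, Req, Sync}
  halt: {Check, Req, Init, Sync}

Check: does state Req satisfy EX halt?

Sat(EX halt) = {s : some successor in {Check, Req, Init, Sync}} = {Reset, Check, Grant, Req}
Req ∈ Sat(EX halt) = {Reset, Check, Grant, Req}, so the formula holds at Req.

Yes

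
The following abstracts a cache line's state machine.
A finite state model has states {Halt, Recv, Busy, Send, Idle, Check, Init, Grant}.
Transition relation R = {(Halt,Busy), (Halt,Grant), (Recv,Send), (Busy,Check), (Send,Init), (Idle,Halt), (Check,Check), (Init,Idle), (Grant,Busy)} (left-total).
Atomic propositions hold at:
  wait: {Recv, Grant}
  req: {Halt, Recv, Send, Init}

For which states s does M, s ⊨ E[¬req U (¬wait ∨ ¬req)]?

Sat(¬req) = {Busy, Idle, Check, Grant}
Sat(¬wait) = {Halt, Busy, Send, Idle, Check, Init}
Sat(¬wait ∨ ¬req) = {Halt, Busy, Send, Idle, Check, Init, Grant}
E[¬req U (¬wait ∨ ¬req)]: least fixpoint, start Z0 = Sat((¬wait ∨ ¬req)) = {Halt, Busy, Send, Idle, Check, Init, Grant}, add states in Sat(¬req) with some successor in Z. Already a fixed point.
Sat(E[¬req U (¬wait ∨ ¬req)]) = {Halt, Busy, Send, Idle, Check, Init, Grant}

{Halt, Busy, Send, Idle, Check, Init, Grant}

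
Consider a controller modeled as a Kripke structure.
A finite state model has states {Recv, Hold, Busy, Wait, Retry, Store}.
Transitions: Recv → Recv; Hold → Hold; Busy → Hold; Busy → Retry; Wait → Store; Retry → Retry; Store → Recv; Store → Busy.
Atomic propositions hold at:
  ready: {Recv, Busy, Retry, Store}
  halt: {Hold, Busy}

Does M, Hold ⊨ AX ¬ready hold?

Yes

Sat(¬ready) = {Hold, Wait}
Sat(AX ¬ready) = {s : every successor in {Hold, Wait}} = {Hold}
Hold ∈ Sat(AX ¬ready) = {Hold}, so the formula holds at Hold.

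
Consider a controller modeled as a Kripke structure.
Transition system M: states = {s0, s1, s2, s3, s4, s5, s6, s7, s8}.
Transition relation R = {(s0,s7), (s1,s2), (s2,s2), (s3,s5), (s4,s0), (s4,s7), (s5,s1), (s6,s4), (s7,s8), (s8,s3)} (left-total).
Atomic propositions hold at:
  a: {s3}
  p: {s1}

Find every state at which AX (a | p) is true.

Sat(a | p) = {s1, s3}
Sat(AX (a | p)) = {s : every successor in {s1, s3}} = {s5, s8}

{s5, s8}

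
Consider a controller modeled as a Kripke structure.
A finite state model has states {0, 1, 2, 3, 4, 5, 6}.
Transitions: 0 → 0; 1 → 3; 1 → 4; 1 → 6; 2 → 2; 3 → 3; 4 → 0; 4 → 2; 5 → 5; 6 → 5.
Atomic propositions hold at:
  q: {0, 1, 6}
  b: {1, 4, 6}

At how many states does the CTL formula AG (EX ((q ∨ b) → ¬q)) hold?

Sat(q ∨ b) = {0, 1, 4, 6}
Sat(¬q) = {2, 3, 4, 5}
Sat((q ∨ b) → ¬q) = {2, 3, 4, 5}
Sat(EX ((q ∨ b) → ¬q)) = {s : some successor in {2, 3, 4, 5}} = {1, 2, 3, 4, 5, 6}
AG (EX ((q ∨ b) → ¬q)): greatest fixpoint, start Z0 = {1, 2, 3, 4, 5, 6}, keep only states in Sat with every successor in Z. Z1 = {1, 2, 3, 5, 6}; Z2 = {2, 3, 5, 6}; fixed.
Sat(AG (EX ((q ∨ b) → ¬q))) = {2, 3, 5, 6}
|Sat(AG (EX ((q ∨ b) → ¬q)))| = |{2, 3, 5, 6}| = 4.

4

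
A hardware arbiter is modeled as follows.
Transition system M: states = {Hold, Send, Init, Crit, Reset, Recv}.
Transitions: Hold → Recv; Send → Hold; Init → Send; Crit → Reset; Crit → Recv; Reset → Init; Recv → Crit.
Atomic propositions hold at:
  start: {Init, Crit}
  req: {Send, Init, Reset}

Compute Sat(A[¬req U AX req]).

Sat(¬req) = {Hold, Crit, Recv}
Sat(AX req) = {s : every successor in {Send, Init, Reset}} = {Init, Reset}
A[¬req U AX req]: least fixpoint, start Z0 = Sat(AX req) = {Init, Reset}, add states in Sat(¬req) with every successor in Z. Already a fixed point.
Sat(A[¬req U AX req]) = {Init, Reset}

{Init, Reset}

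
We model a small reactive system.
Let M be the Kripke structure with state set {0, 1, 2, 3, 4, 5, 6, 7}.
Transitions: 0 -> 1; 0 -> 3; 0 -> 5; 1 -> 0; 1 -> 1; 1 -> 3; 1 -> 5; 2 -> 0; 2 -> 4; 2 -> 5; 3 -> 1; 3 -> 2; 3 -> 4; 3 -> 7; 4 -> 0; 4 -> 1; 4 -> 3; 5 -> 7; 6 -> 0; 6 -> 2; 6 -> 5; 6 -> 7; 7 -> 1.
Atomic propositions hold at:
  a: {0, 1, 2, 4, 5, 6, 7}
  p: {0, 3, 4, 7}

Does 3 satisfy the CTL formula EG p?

Yes

EG p: greatest fixpoint, start Z0 = {0, 3, 4, 7}, keep only states in Sat with some successor in Z. Z1 = {0, 3, 4}; fixed.
Sat(EG p) = {0, 3, 4}
3 ∈ Sat(EG p) = {0, 3, 4}, so the formula holds at 3.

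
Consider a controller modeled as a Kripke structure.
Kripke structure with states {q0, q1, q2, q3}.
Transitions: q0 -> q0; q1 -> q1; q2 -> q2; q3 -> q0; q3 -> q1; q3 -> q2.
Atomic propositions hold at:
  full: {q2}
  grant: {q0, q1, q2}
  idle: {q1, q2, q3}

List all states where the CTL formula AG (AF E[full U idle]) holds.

E[full U idle]: least fixpoint, start Z0 = Sat(idle) = {q1, q2, q3}, add states in Sat(full) with some successor in Z. Already a fixed point.
Sat(E[full U idle]) = {q1, q2, q3}
AF E[full U idle]: least fixpoint, start Z0 = {q1, q2, q3}, add states with every successor in Z. Already a fixed point.
Sat(AF E[full U idle]) = {q1, q2, q3}
AG (AF E[full U idle]): greatest fixpoint, start Z0 = {q1, q2, q3}, keep only states in Sat with every successor in Z. Z1 = {q1, q2}; fixed.
Sat(AG (AF E[full U idle])) = {q1, q2}

{q1, q2}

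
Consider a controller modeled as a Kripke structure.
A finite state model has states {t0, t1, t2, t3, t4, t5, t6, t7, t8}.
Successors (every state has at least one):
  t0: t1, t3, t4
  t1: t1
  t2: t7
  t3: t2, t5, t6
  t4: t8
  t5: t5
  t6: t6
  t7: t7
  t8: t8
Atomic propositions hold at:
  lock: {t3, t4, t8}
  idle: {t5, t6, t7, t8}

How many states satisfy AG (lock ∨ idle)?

Sat(lock ∨ idle) = {t3, t4, t5, t6, t7, t8}
AG (lock ∨ idle): greatest fixpoint, start Z0 = {t3, t4, t5, t6, t7, t8}, keep only states in Sat with every successor in Z. Z1 = {t4, t5, t6, t7, t8}; fixed.
Sat(AG (lock ∨ idle)) = {t4, t5, t6, t7, t8}
|Sat(AG (lock ∨ idle))| = |{t4, t5, t6, t7, t8}| = 5.

5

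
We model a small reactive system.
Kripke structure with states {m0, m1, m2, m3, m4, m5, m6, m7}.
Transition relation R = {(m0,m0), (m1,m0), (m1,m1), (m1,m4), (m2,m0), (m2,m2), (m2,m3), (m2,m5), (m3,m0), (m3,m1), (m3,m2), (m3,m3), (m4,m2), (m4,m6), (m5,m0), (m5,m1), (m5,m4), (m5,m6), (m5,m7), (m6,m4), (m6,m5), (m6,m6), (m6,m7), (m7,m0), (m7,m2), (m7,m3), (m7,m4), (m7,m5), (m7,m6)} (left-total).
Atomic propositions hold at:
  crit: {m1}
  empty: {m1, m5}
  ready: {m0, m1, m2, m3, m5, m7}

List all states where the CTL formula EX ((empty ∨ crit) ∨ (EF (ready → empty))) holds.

Sat(empty ∨ crit) = {m1, m5}
Sat(ready → empty) = {m1, m4, m5, m6}
EF (ready → empty): least fixpoint, start Z0 = {m1, m4, m5, m6}, add states with some successor in Z. Z1 = {m1, m2, m3, m4, m5, m6, m7}; fixed.
Sat(EF (ready → empty)) = {m1, m2, m3, m4, m5, m6, m7}
Sat((empty ∨ crit) ∨ (EF (ready → empty))) = {m1, m2, m3, m4, m5, m6, m7}
Sat(EX ((empty ∨ crit) ∨ (EF (ready → empty)))) = {s : some successor in {m1, m2, m3, m4, m5, m6, m7}} = {m1, m2, m3, m4, m5, m6, m7}

{m1, m2, m3, m4, m5, m6, m7}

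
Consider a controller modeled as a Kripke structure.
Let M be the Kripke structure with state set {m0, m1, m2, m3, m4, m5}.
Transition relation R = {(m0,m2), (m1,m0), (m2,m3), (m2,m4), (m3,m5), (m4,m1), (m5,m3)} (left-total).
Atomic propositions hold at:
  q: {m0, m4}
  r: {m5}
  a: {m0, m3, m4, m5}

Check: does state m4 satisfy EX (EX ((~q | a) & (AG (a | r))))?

Sat(~q) = {m1, m2, m3, m5}
Sat(~q | a) = {m0, m1, m2, m3, m4, m5}
Sat(a | r) = {m0, m3, m4, m5}
AG (a | r): greatest fixpoint, start Z0 = {m0, m3, m4, m5}, keep only states in Sat with every successor in Z. Z1 = {m3, m5}; fixed.
Sat(AG (a | r)) = {m3, m5}
Sat((~q | a) & (AG (a | r))) = {m3, m5}
Sat(EX ((~q | a) & (AG (a | r)))) = {s : some successor in {m3, m5}} = {m2, m3, m5}
Sat(EX (EX ((~q | a) & (AG (a | r))))) = {s : some successor in {m2, m3, m5}} = {m0, m2, m3, m5}
m4 ∉ Sat(EX (EX ((~q | a) & (AG (a | r))))) = {m0, m2, m3, m5}, so the formula does not hold at m4.

No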